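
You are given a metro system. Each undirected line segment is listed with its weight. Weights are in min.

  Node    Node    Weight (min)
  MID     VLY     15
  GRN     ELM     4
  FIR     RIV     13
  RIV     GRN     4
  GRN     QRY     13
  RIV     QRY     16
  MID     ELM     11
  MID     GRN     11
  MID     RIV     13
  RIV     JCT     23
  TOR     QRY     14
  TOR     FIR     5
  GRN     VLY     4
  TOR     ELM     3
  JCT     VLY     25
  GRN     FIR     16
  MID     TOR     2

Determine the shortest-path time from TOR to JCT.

34 min

Enumerating some paths:
TOR - ELM - GRN - RIV - JCT: 3+4+4+23 = 34
TOR - ELM - GRN - VLY - JCT: 3+4+4+25 = 36
The minimum is 34 min via TOR - ELM - GRN - RIV - JCT.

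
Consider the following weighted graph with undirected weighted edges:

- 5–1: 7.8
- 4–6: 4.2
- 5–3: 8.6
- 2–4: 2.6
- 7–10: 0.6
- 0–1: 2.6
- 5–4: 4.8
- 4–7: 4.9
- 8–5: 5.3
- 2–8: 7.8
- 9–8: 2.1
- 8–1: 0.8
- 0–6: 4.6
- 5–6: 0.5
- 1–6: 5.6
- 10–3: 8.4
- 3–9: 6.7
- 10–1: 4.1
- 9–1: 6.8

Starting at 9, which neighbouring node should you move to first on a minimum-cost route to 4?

8

Candidate routes:
9–8–2–4: 2.1+7.8+2.6 = 12.5
9–8–1–10–7–4: 2.1+0.8+4.1+0.6+4.9 = 12.5
9–8–5–4: 2.1+5.3+4.8 = 12.2
9–8–5–6–4: 2.1+5.3+0.5+4.2 = 12.1
The minimum is 12.1 via 9–8–5–6–4.
So from 9 the first move is to 8.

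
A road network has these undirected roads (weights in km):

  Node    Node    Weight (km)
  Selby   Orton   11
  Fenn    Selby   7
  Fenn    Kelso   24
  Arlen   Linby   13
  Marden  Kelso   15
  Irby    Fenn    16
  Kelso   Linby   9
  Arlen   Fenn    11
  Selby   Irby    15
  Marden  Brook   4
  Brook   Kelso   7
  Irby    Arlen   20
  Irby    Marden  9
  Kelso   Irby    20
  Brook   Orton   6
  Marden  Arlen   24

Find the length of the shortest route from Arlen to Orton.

Candidate routes:
Arlen - Fenn - Selby - Orton: 11+7+11 = 29
Arlen - Marden - Brook - Orton: 24+4+6 = 34
Arlen - Linby - Kelso - Brook - Orton: 13+9+7+6 = 35
The minimum is 29 km via Arlen - Fenn - Selby - Orton.

29 km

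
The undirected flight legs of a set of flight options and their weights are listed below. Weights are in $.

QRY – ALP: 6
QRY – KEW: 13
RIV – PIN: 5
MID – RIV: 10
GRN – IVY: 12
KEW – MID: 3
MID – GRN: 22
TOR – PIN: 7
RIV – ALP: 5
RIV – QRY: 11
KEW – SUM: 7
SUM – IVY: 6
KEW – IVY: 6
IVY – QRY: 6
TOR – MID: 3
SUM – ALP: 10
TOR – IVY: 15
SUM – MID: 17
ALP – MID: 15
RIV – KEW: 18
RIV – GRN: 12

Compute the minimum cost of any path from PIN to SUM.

Enumerating some paths:
PIN - RIV - ALP - SUM: 5+5+10 = 20
PIN - TOR - MID - KEW - IVY - SUM: 7+3+3+6+6 = 25
PIN - RIV - MID - KEW - SUM: 5+10+3+7 = 25
Cheapest is PIN - RIV - ALP - SUM at $20.

$20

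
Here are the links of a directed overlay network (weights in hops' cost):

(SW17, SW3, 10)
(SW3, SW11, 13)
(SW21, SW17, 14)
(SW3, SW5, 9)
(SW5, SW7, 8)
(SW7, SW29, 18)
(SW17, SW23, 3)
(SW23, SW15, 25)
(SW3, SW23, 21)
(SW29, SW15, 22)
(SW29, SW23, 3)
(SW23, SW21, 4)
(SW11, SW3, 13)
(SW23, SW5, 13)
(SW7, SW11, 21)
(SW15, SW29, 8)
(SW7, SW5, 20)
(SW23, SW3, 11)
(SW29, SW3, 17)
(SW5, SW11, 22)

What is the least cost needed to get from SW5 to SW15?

48 hops' cost

Settle nodes by increasing distance from SW5:
SW5: 0
SW7: 8  (via SW5)
SW11: 22  (via SW5)
SW29: 26  (via SW7)
SW23: 29  (via SW29)
SW21: 33  (via SW23)
SW3: 35  (via SW11)
SW17: 47  (via SW21)
SW15: 48  (via SW29)
Shortest route: SW5–SW7–SW29–SW15 = 48 hops' cost.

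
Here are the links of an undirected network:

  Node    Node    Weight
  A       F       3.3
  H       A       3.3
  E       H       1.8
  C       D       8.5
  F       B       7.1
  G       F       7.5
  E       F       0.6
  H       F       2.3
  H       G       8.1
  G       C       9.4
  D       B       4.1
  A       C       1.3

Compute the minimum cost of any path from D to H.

13.1

Settle nodes by increasing distance from D:
D: 0
B: 4.1  (via D)
C: 8.5  (via D)
A: 9.8  (via C)
F: 11.2  (via B)
E: 11.8  (via F)
H: 13.1  (via A)
Shortest route: D → C → A → H = 13.1.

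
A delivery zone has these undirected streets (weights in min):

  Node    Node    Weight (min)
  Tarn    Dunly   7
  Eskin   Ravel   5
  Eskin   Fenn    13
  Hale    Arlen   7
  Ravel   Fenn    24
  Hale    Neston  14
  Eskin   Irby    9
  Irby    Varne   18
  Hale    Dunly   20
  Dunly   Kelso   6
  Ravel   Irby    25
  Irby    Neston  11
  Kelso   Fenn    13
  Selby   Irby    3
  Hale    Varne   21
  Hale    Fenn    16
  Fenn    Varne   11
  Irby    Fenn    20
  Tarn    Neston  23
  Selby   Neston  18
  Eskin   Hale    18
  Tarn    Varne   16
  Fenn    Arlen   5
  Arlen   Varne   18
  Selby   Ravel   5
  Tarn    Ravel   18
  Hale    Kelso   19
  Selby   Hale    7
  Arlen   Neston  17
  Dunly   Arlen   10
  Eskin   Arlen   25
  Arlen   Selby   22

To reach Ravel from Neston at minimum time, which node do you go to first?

Irby

Compare a few routes:
Neston - Irby - Eskin - Ravel: 11+9+5 = 25
Neston - Irby - Selby - Ravel: 11+3+5 = 19
Neston - Selby - Ravel: 18+5 = 23
The minimum is 19 min via Neston - Irby - Selby - Ravel.
So from Neston the first move is to Irby.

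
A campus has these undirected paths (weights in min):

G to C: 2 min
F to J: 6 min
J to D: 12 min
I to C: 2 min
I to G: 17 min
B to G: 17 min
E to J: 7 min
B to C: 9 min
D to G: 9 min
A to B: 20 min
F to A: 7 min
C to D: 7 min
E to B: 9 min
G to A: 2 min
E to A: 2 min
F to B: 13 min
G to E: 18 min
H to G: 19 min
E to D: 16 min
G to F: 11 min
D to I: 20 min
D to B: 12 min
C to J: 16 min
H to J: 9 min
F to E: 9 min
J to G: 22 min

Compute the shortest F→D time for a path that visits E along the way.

22 min

Shortest F→E: F → E = 9
Shortest E→D: E → A → G → D = 13
Total via E: 9 + 13 = 22 min.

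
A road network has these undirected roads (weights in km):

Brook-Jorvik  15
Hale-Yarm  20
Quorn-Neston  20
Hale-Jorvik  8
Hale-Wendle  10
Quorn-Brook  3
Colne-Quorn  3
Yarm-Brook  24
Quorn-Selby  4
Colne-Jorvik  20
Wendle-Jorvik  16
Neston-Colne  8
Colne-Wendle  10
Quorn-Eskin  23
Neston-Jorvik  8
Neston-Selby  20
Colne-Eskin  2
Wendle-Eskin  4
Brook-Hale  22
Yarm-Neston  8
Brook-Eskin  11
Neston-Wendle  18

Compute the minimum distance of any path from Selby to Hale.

23 km

Settle nodes by increasing distance from Selby:
Selby: 0
Quorn: 4  (via Selby)
Colne: 7  (via Quorn)
Brook: 7  (via Quorn)
Eskin: 9  (via Colne)
Wendle: 13  (via Eskin)
Neston: 15  (via Colne)
Jorvik: 22  (via Brook)
Yarm: 23  (via Neston)
Hale: 23  (via Wendle)
Shortest route: Selby–Quorn–Colne–Eskin–Wendle–Hale = 23 km.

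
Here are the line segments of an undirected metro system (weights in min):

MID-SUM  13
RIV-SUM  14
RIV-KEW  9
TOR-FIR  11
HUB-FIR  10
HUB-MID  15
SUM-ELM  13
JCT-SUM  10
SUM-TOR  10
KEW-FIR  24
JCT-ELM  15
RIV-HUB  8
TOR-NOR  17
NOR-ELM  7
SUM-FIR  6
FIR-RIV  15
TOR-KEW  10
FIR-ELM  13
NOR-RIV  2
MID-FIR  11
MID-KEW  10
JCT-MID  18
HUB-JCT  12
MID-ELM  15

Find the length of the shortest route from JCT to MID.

Settle nodes by increasing distance from JCT:
JCT: 0
SUM: 10  (via JCT)
HUB: 12  (via JCT)
ELM: 15  (via JCT)
FIR: 16  (via SUM)
MID: 18  (via JCT)
Shortest route: JCT → MID = 18 min.

18 min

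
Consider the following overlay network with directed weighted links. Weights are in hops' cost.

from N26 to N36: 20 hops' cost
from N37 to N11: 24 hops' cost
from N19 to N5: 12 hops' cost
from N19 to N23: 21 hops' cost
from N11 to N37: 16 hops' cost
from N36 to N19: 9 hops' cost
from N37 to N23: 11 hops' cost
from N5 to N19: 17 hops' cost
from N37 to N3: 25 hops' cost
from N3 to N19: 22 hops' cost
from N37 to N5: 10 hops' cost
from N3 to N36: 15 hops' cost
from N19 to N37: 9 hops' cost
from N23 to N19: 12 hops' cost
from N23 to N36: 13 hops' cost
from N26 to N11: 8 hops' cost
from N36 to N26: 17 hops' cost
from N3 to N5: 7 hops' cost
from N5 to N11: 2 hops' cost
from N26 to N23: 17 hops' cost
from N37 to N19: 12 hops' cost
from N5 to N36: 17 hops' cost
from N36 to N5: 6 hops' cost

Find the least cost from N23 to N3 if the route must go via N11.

62 hops' cost

Best N23 to N11: N23 → N36 → N5 → N11 costing 21
Best N11 to N3: N11 → N37 → N3 costing 41
Total via N11: 21 + 41 = 62 hops' cost.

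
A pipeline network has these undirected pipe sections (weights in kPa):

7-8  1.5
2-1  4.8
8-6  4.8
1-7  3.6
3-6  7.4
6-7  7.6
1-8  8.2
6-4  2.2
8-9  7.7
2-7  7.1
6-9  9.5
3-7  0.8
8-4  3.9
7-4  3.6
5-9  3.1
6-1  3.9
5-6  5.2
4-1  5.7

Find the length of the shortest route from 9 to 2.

Running Dijkstra from 9:
9: 0
5: 3.1  (via 9)
8: 7.7  (via 9)
6: 8.3  (via 5)
7: 9.2  (via 8)
3: 10  (via 7)
4: 10.5  (via 6)
1: 12.2  (via 6)
2: 16.3  (via 7)
Shortest route: 9 → 8 → 7 → 2 = 16.3 kPa.

16.3 kPa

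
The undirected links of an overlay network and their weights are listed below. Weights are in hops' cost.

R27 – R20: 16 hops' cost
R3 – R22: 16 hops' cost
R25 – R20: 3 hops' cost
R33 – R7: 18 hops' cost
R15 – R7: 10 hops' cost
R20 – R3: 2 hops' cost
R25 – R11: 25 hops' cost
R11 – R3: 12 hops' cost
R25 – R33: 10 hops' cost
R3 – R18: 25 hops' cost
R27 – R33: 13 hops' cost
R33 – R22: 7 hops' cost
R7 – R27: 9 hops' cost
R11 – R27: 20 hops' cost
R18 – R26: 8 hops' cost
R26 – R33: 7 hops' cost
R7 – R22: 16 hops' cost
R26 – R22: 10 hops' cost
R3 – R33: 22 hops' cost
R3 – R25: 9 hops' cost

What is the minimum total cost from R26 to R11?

Shortest distances from R26:
R26: 0
R33: 7  (via R26)
R18: 8  (via R26)
R22: 10  (via R26)
R25: 17  (via R33)
R27: 20  (via R33)
R20: 20  (via R25)
R3: 22  (via R20)
R7: 25  (via R33)
R11: 34  (via R3)
Shortest route: R26 → R33 → R25 → R20 → R3 → R11 = 34 hops' cost.

34 hops' cost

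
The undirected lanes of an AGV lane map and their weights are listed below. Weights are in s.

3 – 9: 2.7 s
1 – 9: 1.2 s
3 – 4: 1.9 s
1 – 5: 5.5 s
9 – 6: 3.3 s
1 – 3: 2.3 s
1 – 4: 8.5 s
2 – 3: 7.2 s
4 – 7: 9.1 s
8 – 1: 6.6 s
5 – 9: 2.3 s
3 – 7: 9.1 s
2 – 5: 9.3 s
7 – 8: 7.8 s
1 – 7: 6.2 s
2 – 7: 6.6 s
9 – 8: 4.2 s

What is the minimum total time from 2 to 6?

13.2 s

Running Dijkstra from 2:
2: 0
7: 6.6  (via 2)
3: 7.2  (via 2)
4: 9.1  (via 3)
5: 9.3  (via 2)
1: 9.5  (via 3)
9: 9.9  (via 3)
6: 13.2  (via 9)
Shortest route: 2–3–9–6 = 13.2 s.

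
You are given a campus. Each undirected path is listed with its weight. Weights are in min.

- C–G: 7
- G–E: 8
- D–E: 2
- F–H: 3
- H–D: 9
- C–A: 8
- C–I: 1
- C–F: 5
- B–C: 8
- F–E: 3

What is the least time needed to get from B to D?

Settle nodes by increasing distance from B:
B: 0
C: 8  (via B)
I: 9  (via C)
F: 13  (via C)
G: 15  (via C)
A: 16  (via C)
E: 16  (via F)
H: 16  (via F)
D: 18  (via E)
Shortest route: B → C → F → E → D = 18 min.

18 min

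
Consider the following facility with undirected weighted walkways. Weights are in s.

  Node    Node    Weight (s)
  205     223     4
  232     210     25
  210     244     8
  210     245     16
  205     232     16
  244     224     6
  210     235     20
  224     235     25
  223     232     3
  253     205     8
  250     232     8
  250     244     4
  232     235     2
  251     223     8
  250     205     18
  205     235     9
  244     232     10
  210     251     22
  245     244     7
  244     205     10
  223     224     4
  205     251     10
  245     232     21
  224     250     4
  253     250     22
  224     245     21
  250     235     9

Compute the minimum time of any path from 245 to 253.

Compare a few routes:
245 → 244 → 205 → 253: 7+10+8 = 25
245 → 244 → 224 → 223 → 205 → 253: 7+6+4+4+8 = 29
245 → 244 → 250 → 224 → 223 → 205 → 253: 7+4+4+4+4+8 = 31
The minimum is 25 s via 245 → 244 → 205 → 253.

25 s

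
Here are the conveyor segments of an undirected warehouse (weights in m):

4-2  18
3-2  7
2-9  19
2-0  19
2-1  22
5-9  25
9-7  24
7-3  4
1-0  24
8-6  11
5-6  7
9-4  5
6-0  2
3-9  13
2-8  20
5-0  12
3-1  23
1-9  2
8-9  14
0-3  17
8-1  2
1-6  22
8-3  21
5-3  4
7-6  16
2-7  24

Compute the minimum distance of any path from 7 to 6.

Candidate routes:
7 → 3 → 5 → 6: 4+4+7 = 15
7 → 6: 16 = 16
7 → 3 → 5 → 0 → 6: 4+4+12+2 = 22
7 → 3 → 0 → 6: 4+17+2 = 23
The minimum is 15 m via 7 → 3 → 5 → 6.

15 m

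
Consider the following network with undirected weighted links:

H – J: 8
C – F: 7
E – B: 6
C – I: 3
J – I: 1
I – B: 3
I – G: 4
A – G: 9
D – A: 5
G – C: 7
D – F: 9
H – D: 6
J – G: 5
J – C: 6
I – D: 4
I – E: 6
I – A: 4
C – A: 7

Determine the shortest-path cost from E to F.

16

Enumerating some paths:
E → I → C → F: 6+3+7 = 16
E → B → I → C → F: 6+3+3+7 = 19
E → I → D → F: 6+4+9 = 19
Cheapest is E → I → C → F at 16.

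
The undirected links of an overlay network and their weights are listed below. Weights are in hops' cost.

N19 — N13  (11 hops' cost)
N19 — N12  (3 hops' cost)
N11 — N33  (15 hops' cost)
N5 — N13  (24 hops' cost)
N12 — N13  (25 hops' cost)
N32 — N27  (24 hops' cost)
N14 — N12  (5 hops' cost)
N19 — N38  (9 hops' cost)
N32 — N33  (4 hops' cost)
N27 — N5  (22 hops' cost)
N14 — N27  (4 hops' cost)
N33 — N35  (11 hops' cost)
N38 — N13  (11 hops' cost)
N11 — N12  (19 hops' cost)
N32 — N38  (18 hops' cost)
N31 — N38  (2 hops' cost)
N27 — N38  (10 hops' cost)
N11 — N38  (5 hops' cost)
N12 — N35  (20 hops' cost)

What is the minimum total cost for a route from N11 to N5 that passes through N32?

Best N11 to N32: N11 → N33 → N32 costing 19
Shortest N32→N5: N32 → N27 → N5 = 46
Total via N32: 19 + 46 = 65 hops' cost.

65 hops' cost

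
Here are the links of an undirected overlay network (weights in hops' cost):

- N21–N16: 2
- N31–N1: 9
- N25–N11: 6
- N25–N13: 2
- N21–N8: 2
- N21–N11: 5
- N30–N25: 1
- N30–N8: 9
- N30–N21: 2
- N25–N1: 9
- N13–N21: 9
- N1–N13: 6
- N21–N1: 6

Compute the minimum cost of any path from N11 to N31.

20 hops' cost

Settle nodes by increasing distance from N11:
N11: 0
N21: 5  (via N11)
N25: 6  (via N11)
N30: 7  (via N21)
N16: 7  (via N21)
N8: 7  (via N21)
N13: 8  (via N25)
N1: 11  (via N21)
N31: 20  (via N1)
Shortest route: N11–N21–N1–N31 = 20 hops' cost.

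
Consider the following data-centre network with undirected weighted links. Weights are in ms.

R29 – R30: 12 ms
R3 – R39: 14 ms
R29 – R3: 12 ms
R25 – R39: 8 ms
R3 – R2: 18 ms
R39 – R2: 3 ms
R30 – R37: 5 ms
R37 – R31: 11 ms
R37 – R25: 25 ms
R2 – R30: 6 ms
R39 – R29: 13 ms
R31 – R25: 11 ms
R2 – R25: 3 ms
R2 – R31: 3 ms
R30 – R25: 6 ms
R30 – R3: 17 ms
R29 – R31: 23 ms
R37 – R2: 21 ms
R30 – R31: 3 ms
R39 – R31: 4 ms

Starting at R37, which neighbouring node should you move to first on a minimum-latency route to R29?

Compare a few routes:
R37–R31–R30–R29: 11+3+12 = 26
R37–R30–R31–R39–R29: 5+3+4+13 = 25
R37–R30–R29: 5+12 = 17
The minimum is 17 ms via R37–R30–R29.
So from R37 the first move is to R30.

R30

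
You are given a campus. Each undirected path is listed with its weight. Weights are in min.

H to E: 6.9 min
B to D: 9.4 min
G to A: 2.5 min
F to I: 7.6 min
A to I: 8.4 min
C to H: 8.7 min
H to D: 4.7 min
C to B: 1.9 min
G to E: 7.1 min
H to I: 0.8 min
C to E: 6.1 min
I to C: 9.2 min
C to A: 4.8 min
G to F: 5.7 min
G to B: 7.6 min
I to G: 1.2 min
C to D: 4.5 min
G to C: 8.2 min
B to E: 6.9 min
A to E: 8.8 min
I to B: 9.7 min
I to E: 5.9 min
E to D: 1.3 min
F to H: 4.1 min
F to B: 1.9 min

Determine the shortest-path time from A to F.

8.2 min

Compare a few routes:
A–G–F: 2.5+5.7 = 8.2
A–G–I–F: 2.5+1.2+7.6 = 11.3
A–C–B–F: 4.8+1.9+1.9 = 8.6
A–G–I–H–F: 2.5+1.2+0.8+4.1 = 8.6
Cheapest is A–G–F at 8.2 min.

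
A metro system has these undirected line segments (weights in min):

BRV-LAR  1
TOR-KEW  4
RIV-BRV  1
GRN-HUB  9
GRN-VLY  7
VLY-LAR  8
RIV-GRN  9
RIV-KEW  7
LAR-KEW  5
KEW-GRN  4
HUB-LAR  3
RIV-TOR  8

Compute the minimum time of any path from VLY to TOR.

Enumerating some paths:
VLY - GRN - KEW - TOR: 7+4+4 = 15
VLY - LAR - KEW - TOR: 8+5+4 = 17
The minimum is 15 min via VLY - GRN - KEW - TOR.

15 min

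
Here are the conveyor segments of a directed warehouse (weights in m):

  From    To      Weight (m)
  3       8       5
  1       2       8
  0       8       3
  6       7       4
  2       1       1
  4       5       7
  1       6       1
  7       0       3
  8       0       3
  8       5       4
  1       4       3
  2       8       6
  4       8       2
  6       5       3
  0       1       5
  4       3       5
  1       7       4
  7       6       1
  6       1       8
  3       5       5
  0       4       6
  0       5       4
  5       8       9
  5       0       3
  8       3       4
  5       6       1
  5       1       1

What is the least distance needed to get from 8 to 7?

9 m

Running Dijkstra from 8:
8: 0
0: 3  (via 8)
3: 4  (via 8)
5: 4  (via 8)
1: 5  (via 5)
6: 5  (via 5)
4: 8  (via 1)
7: 9  (via 1)
Shortest route: 8–5–1–7 = 9 m.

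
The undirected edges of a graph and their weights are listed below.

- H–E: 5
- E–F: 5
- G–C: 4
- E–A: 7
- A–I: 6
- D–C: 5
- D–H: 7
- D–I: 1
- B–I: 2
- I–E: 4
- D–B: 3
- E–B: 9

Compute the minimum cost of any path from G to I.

10

Shortest distances from G:
G: 0
C: 4  (via G)
D: 9  (via C)
I: 10  (via D)
Shortest route: G → C → D → I = 10.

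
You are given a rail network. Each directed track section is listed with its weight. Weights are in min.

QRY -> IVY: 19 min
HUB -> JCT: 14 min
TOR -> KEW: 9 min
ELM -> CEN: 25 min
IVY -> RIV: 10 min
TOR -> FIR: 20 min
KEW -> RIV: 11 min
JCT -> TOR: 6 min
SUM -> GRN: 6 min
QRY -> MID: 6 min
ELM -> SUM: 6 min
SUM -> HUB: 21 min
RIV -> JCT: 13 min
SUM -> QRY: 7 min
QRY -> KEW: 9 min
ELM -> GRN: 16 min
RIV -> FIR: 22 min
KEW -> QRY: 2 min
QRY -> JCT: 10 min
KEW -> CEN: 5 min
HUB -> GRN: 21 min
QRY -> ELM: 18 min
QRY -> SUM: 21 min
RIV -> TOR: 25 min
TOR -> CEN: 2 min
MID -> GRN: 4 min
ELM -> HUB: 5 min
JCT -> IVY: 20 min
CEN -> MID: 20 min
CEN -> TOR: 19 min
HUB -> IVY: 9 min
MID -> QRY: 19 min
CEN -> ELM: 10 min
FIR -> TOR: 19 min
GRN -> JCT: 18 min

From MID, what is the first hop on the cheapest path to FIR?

Candidate routes:
MID - GRN - JCT - TOR - FIR: 4+18+6+20 = 48
MID - QRY - JCT - TOR - FIR: 19+10+6+20 = 55
MID - QRY - KEW - RIV - FIR: 19+9+11+22 = 61
The minimum is 48 min via MID - GRN - JCT - TOR - FIR.
So from MID the first move is to GRN.

GRN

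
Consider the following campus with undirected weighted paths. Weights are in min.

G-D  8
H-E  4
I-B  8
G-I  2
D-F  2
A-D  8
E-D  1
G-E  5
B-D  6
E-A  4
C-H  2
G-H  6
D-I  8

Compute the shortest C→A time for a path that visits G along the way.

17 min

Best C to G: C → H → G costing 8
Shortest G→A: G → E → A = 9
Total via G: 8 + 9 = 17 min.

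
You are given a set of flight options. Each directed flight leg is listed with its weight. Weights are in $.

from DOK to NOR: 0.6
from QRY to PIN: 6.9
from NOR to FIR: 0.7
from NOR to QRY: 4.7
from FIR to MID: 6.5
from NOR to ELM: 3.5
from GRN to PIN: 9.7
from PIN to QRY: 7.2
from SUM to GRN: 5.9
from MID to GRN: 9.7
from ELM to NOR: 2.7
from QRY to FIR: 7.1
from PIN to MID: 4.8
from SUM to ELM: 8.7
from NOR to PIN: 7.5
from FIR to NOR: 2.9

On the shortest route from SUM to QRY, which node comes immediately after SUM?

ELM

Compare a few routes:
SUM - GRN - PIN - QRY: 5.9+9.7+7.2 = 22.8
SUM - ELM - NOR - QRY: 8.7+2.7+4.7 = 16.1
SUM - ELM - NOR - PIN - QRY: 8.7+2.7+7.5+7.2 = 26.1
The minimum is $16.1 via SUM - ELM - NOR - QRY.
So from SUM the first move is to ELM.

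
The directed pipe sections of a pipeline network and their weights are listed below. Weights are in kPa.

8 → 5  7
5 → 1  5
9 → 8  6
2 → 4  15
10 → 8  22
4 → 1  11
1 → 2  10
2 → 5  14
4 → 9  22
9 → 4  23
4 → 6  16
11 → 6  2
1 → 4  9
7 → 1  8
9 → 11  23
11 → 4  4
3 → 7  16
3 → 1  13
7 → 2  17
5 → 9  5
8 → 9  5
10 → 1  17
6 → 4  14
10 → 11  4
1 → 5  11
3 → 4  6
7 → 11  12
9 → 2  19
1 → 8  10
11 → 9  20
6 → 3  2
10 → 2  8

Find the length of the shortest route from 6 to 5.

26 kPa

Running Dijkstra from 6:
6: 0
3: 2  (via 6)
4: 8  (via 3)
1: 15  (via 3)
7: 18  (via 3)
2: 25  (via 1)
8: 25  (via 1)
5: 26  (via 1)
Shortest route: 6 → 3 → 1 → 5 = 26 kPa.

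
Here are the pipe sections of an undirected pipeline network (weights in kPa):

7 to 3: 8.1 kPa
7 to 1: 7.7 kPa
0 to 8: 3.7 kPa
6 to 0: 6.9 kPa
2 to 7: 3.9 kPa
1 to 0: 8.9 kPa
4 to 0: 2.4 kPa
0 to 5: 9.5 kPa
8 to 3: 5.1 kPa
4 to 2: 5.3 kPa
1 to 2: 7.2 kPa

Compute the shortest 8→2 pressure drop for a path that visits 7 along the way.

Shortest 8→7: 8 → 3 → 7 = 13.2
Best 7 to 2: 7 → 2 costing 3.9
Total via 7: 13.2 + 3.9 = 17.1 kPa.

17.1 kPa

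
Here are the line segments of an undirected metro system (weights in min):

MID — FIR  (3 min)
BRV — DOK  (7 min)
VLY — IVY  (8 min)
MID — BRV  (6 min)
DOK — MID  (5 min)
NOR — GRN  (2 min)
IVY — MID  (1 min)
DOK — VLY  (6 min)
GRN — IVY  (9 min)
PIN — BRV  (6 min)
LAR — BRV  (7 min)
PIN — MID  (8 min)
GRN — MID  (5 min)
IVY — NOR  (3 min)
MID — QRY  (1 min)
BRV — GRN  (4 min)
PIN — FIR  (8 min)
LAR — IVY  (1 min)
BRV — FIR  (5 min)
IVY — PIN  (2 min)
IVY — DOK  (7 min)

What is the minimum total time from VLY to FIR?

Shortest distances from VLY:
VLY: 0
DOK: 6  (via VLY)
IVY: 8  (via VLY)
MID: 9  (via IVY)
LAR: 9  (via IVY)
PIN: 10  (via IVY)
QRY: 10  (via MID)
NOR: 11  (via IVY)
FIR: 12  (via MID)
Shortest route: VLY → IVY → MID → FIR = 12 min.

12 min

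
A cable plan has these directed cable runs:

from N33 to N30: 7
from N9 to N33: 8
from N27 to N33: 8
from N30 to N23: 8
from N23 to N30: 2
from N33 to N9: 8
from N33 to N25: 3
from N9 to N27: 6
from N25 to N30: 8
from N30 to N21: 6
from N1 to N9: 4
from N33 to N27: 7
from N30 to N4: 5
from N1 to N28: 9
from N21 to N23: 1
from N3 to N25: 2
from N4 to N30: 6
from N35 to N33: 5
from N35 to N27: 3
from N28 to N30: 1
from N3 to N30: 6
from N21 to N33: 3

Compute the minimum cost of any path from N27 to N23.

22

Candidate routes:
N27 → N33 → N30 → N21 → N23: 8+7+6+1 = 22
N27 → N33 → N25 → N30 → N23: 8+3+8+8 = 27
N27 → N33 → N30 → N23: 8+7+8 = 23
N27 → N33 → N25 → N30 → N21 → N23: 8+3+8+6+1 = 26
Cheapest is N27 → N33 → N30 → N21 → N23 at 22.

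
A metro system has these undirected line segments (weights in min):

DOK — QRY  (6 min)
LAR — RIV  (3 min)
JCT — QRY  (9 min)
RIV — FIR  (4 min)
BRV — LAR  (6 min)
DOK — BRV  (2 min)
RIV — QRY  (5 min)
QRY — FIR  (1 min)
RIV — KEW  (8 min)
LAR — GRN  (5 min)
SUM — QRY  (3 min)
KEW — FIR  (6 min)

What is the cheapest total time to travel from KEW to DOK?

13 min

Compare a few routes:
KEW - RIV - FIR - QRY - DOK: 8+4+1+6 = 19
KEW - RIV - LAR - BRV - DOK: 8+3+6+2 = 19
KEW - RIV - QRY - DOK: 8+5+6 = 19
KEW - FIR - QRY - DOK: 6+1+6 = 13
The minimum is 13 min via KEW - FIR - QRY - DOK.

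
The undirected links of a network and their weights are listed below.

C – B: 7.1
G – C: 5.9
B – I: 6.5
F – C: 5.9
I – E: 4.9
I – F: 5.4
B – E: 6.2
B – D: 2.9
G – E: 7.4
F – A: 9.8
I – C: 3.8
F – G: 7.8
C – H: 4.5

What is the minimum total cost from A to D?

Compare a few routes:
A–F–C–I–B–D: 9.8+5.9+3.8+6.5+2.9 = 28.9
A–F–I–B–D: 9.8+5.4+6.5+2.9 = 24.6
A–F–C–B–D: 9.8+5.9+7.1+2.9 = 25.7
The minimum is 24.6 via A–F–I–B–D.

24.6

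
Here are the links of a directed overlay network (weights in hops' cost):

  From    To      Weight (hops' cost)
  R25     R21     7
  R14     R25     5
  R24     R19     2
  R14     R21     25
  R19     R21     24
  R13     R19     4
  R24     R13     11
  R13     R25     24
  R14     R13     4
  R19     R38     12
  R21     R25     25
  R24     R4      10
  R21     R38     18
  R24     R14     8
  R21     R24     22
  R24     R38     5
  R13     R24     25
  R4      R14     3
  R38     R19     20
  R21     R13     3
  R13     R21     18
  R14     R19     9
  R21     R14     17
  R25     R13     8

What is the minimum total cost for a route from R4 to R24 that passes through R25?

37 hops' cost

Shortest R4→R25: R4–R14–R25 = 8
Best R25 to R24: R25–R21–R24 costing 29
Total via R25: 8 + 29 = 37 hops' cost.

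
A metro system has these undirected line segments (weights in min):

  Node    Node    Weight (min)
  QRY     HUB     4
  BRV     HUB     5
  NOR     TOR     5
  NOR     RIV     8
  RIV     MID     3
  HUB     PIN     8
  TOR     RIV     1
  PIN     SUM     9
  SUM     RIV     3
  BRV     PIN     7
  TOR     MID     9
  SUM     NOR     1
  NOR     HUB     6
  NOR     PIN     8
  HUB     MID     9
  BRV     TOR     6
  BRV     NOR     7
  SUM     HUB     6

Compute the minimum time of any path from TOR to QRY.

14 min

Settle nodes by increasing distance from TOR:
TOR: 0
RIV: 1  (via TOR)
MID: 4  (via RIV)
SUM: 4  (via RIV)
NOR: 5  (via TOR)
BRV: 6  (via TOR)
HUB: 10  (via SUM)
PIN: 13  (via SUM)
QRY: 14  (via HUB)
Shortest route: TOR → RIV → SUM → HUB → QRY = 14 min.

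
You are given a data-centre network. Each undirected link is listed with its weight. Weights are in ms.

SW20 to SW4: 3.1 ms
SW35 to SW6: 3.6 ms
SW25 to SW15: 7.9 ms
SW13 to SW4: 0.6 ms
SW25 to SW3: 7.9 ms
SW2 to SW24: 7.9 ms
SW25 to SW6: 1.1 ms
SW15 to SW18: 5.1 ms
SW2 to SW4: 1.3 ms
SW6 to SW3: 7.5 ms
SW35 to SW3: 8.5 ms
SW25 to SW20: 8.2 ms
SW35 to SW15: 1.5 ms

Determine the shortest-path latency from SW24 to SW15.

26.7 ms

Enumerating some paths:
SW24–SW2–SW4–SW20–SW25–SW6–SW35–SW15: 7.9+1.3+3.1+8.2+1.1+3.6+1.5 = 26.7
SW24–SW2–SW4–SW20–SW25–SW15: 7.9+1.3+3.1+8.2+7.9 = 28.4
The minimum is 26.7 ms via SW24–SW2–SW4–SW20–SW25–SW6–SW35–SW15.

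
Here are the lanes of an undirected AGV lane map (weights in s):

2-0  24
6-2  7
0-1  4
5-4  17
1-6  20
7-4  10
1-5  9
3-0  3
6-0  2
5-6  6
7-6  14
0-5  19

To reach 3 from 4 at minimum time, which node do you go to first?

Enumerating some paths:
4 → 7 → 6 → 0 → 3: 10+14+2+3 = 29
4 → 5 → 1 → 0 → 3: 17+9+4+3 = 33
4 → 5 → 0 → 3: 17+19+3 = 39
4 → 5 → 6 → 0 → 3: 17+6+2+3 = 28
The minimum is 28 s via 4 → 5 → 6 → 0 → 3.
So from 4 the first move is to 5.

5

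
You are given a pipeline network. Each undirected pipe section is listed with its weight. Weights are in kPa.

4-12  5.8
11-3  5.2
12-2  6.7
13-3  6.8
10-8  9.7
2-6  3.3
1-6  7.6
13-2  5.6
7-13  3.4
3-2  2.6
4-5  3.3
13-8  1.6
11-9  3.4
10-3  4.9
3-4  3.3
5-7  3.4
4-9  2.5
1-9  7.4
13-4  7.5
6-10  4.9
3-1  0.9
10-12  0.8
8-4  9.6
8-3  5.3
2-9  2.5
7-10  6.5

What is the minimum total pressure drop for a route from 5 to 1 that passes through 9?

Best 5 to 9: 5–4–9 costing 5.8
Shortest 9→1: 9–2–3–1 = 6
Total via 9: 5.8 + 6 = 11.8 kPa.

11.8 kPa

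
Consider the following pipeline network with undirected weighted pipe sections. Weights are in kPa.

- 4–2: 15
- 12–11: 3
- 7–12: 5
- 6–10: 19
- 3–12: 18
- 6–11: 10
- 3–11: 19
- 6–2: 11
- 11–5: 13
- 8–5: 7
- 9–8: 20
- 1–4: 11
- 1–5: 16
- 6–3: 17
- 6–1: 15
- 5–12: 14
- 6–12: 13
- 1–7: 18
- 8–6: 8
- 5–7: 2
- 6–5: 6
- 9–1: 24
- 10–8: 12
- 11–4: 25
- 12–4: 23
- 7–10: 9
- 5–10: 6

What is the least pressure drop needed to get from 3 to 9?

Shortest distances from 3:
3: 0
6: 17  (via 3)
12: 18  (via 3)
11: 19  (via 3)
5: 23  (via 6)
7: 23  (via 12)
8: 25  (via 6)
2: 28  (via 6)
10: 29  (via 5)
1: 32  (via 6)
4: 41  (via 12)
9: 45  (via 8)
Shortest route: 3–6–8–9 = 45 kPa.

45 kPa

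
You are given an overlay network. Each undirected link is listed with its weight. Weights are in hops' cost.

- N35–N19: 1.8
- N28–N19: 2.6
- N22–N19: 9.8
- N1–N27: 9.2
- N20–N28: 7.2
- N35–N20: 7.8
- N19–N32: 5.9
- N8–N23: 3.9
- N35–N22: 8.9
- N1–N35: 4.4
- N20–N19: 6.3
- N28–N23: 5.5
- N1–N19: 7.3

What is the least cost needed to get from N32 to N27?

21.3 hops' cost

Enumerating some paths:
N32–N19–N1–N27: 5.9+7.3+9.2 = 22.4
N32–N19–N35–N1–N27: 5.9+1.8+4.4+9.2 = 21.3
N32–N19–N20–N35–N1–N27: 5.9+6.3+7.8+4.4+9.2 = 33.6
The minimum is 21.3 hops' cost via N32–N19–N35–N1–N27.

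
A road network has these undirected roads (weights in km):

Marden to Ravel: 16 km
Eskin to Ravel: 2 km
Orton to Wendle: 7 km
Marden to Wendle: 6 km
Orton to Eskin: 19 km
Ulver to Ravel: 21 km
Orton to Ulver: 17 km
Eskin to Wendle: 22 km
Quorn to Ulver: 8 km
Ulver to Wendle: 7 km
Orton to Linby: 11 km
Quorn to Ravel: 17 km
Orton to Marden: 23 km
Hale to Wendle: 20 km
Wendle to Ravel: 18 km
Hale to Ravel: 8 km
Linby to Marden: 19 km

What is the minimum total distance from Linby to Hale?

Enumerating some paths:
Linby–Orton–Eskin–Ravel–Hale: 11+19+2+8 = 40
Linby–Orton–Wendle–Hale: 11+7+20 = 38
The minimum is 38 km via Linby–Orton–Wendle–Hale.

38 km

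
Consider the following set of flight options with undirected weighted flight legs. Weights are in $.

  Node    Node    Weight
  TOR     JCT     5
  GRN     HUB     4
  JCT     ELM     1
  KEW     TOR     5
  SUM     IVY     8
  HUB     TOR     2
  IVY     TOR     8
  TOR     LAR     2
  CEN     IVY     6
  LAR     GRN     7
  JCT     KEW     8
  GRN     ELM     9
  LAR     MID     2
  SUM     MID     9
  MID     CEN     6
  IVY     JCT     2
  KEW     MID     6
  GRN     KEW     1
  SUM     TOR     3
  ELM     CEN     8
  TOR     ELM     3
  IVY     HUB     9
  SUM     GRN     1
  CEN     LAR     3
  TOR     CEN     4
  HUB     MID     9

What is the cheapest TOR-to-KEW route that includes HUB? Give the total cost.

$7

Best TOR to HUB: TOR–HUB costing 2
Shortest HUB→KEW: HUB–GRN–KEW = 5
Total via HUB: 2 + 5 = $7.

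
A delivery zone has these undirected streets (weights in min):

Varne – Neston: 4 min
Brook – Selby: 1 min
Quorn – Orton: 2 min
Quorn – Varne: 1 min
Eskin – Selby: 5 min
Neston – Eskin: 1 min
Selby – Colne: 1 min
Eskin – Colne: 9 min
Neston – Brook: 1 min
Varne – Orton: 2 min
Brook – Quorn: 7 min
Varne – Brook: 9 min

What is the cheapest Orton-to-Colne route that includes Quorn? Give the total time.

10 min

Best Orton to Quorn: Orton–Quorn costing 2
Shortest Quorn→Colne: Quorn–Varne–Neston–Brook–Selby–Colne = 8
Total via Quorn: 2 + 8 = 10 min.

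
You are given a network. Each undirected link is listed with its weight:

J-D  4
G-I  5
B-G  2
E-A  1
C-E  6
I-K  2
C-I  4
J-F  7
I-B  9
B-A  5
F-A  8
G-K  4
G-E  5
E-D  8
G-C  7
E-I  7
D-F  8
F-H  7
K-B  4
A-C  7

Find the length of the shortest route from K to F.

Shortest distances from K:
K: 0
I: 2  (via K)
B: 4  (via K)
G: 4  (via K)
C: 6  (via I)
A: 9  (via B)
E: 9  (via I)
D: 17  (via E)
F: 17  (via A)
Shortest route: K–B–A–F = 17.

17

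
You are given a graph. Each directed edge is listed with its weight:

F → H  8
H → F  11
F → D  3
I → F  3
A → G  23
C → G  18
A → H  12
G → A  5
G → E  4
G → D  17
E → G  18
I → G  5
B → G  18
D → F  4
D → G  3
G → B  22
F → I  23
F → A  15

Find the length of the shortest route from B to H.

Enumerating some paths:
B → G → D → F → A → H: 18+17+4+15+12 = 66
B → G → A → H: 18+5+12 = 35
B → G → D → F → H: 18+17+4+8 = 47
The minimum is 35 via B → G → A → H.

35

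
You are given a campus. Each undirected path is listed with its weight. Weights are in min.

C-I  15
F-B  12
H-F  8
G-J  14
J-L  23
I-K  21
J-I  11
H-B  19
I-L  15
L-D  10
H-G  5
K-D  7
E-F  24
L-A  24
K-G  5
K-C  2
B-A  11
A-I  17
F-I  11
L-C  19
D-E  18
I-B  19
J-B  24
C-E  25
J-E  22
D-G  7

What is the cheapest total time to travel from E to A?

Compare a few routes:
E–J–I–A: 22+11+17 = 50
E–D–L–A: 18+10+24 = 52
E–F–B–A: 24+12+11 = 47
E–F–I–A: 24+11+17 = 52
Cheapest is E–F–B–A at 47 min.

47 min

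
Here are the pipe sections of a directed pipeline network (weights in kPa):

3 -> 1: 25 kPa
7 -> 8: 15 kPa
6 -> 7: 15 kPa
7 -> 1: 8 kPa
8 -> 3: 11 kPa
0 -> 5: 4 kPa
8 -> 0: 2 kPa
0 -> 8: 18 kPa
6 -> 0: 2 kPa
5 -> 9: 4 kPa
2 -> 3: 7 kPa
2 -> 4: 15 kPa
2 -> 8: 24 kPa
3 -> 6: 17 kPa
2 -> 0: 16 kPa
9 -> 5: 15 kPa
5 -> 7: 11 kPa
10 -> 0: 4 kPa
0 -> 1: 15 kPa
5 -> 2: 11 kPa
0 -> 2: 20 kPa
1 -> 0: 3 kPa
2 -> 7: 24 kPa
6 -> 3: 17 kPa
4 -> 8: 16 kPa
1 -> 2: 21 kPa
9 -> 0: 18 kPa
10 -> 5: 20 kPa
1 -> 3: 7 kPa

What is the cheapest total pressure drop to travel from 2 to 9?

Running Dijkstra from 2:
2: 0
3: 7  (via 2)
4: 15  (via 2)
0: 16  (via 2)
5: 20  (via 0)
6: 24  (via 3)
7: 24  (via 2)
8: 24  (via 2)
9: 24  (via 5)
Shortest route: 2 → 0 → 5 → 9 = 24 kPa.

24 kPa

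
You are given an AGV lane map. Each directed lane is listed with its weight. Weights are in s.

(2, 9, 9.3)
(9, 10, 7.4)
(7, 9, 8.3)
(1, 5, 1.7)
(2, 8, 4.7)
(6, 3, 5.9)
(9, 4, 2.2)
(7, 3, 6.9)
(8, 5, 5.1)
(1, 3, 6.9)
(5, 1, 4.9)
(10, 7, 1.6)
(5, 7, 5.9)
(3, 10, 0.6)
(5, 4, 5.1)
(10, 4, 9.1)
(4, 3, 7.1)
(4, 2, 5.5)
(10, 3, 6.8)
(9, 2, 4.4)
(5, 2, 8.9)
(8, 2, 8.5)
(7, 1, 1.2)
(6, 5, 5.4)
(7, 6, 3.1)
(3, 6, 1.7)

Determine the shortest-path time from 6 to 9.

Shortest distances from 6:
6: 0
5: 5.4  (via 6)
3: 5.9  (via 6)
10: 6.5  (via 3)
7: 8.1  (via 10)
1: 9.3  (via 7)
4: 10.5  (via 5)
2: 14.3  (via 5)
9: 16.4  (via 7)
Shortest route: 6 → 3 → 10 → 7 → 9 = 16.4 s.

16.4 s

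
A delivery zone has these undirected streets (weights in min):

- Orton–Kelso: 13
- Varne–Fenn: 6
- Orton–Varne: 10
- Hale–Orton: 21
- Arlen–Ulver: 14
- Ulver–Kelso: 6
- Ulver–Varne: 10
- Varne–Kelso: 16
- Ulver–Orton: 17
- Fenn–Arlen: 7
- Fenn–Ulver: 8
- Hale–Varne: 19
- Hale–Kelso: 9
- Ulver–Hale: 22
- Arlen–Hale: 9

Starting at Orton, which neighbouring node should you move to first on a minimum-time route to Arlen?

Candidate routes:
Orton–Hale–Arlen: 21+9 = 30
Orton–Varne–Fenn–Arlen: 10+6+7 = 23
The minimum is 23 min via Orton–Varne–Fenn–Arlen.
So from Orton the first move is to Varne.

Varne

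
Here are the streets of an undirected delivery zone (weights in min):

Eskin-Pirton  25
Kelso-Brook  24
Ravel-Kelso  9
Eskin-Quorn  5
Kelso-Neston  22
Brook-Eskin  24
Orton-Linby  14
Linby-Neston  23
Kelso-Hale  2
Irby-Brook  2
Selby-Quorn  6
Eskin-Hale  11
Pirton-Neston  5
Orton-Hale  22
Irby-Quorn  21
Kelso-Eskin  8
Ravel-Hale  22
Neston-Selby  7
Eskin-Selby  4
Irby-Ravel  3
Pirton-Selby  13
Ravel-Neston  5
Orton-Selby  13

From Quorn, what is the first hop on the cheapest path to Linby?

Compare a few routes:
Quorn → Selby → Neston → Linby: 6+7+23 = 36
Quorn → Selby → Orton → Linby: 6+13+14 = 33
Quorn → Eskin → Selby → Orton → Linby: 5+4+13+14 = 36
Quorn → Eskin → Selby → Neston → Linby: 5+4+7+23 = 39
The minimum is 33 min via Quorn → Selby → Orton → Linby.
So from Quorn the first move is to Selby.

Selby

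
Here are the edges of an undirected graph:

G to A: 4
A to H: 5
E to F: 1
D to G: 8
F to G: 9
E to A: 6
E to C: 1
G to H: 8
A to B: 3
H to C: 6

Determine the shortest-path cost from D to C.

19

Settle nodes by increasing distance from D:
D: 0
G: 8  (via D)
A: 12  (via G)
B: 15  (via A)
H: 16  (via G)
F: 17  (via G)
E: 18  (via A)
C: 19  (via E)
Shortest route: D–G–A–E–C = 19.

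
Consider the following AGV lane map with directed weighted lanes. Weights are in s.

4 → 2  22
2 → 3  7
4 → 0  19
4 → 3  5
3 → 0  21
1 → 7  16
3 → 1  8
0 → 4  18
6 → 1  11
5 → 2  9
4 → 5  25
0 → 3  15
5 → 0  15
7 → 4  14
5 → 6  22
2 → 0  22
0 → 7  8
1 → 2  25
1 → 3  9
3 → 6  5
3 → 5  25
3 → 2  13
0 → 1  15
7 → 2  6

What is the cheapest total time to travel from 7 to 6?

18 s

Compare a few routes:
7–4–3–6: 14+5+5 = 24
7–2–3–6: 6+7+5 = 18
Cheapest is 7–2–3–6 at 18 s.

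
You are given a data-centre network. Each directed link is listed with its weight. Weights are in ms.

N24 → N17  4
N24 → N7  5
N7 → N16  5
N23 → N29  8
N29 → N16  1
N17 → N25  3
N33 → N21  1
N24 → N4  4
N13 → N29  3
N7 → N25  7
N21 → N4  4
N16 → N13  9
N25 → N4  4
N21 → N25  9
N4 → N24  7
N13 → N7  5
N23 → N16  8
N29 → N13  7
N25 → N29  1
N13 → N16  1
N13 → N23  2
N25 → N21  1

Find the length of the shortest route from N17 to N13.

Settle nodes by increasing distance from N17:
N17: 0
N25: 3  (via N17)
N29: 4  (via N25)
N21: 4  (via N25)
N16: 5  (via N29)
N4: 7  (via N25)
N13: 11  (via N29)
Shortest route: N17–N25–N29–N13 = 11 ms.

11 ms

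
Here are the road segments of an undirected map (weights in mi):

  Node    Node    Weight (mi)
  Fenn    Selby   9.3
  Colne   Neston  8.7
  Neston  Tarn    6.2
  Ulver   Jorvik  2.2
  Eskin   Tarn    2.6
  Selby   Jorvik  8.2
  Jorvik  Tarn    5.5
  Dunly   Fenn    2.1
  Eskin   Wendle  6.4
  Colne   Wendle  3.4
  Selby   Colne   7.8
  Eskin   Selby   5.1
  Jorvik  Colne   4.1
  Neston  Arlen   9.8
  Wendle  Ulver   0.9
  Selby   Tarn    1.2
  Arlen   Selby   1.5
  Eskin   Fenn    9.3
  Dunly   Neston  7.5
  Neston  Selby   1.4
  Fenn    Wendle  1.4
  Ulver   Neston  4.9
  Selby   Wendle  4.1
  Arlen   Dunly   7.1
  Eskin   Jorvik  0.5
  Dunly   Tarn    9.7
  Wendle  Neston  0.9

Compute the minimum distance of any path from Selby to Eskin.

3.8 mi

Running Dijkstra from Selby:
Selby: 0
Tarn: 1.2  (via Selby)
Neston: 1.4  (via Selby)
Arlen: 1.5  (via Selby)
Wendle: 2.3  (via Neston)
Ulver: 3.2  (via Wendle)
Fenn: 3.7  (via Wendle)
Eskin: 3.8  (via Tarn)
Shortest route: Selby → Tarn → Eskin = 3.8 mi.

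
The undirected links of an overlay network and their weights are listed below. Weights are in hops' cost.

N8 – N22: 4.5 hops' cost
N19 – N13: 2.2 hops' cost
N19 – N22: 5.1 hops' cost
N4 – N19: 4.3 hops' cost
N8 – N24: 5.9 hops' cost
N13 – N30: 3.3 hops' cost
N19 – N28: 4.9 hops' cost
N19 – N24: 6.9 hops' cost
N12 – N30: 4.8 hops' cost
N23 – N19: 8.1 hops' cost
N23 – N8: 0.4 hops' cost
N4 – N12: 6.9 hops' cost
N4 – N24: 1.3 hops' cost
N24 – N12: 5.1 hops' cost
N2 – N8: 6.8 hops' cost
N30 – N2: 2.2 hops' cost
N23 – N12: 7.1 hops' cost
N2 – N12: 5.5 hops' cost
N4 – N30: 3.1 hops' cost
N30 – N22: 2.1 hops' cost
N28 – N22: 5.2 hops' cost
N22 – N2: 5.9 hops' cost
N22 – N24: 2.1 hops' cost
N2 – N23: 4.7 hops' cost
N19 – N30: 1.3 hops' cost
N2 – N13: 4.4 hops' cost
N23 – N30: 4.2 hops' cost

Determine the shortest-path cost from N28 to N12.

Settle nodes by increasing distance from N28:
N28: 0
N19: 4.9  (via N28)
N22: 5.2  (via N28)
N30: 6.2  (via N19)
N13: 7.1  (via N19)
N24: 7.3  (via N22)
N2: 8.4  (via N30)
N4: 8.6  (via N24)
N8: 9.7  (via N22)
N23: 10.1  (via N8)
N12: 11  (via N30)
Shortest route: N28 → N19 → N30 → N12 = 11 hops' cost.

11 hops' cost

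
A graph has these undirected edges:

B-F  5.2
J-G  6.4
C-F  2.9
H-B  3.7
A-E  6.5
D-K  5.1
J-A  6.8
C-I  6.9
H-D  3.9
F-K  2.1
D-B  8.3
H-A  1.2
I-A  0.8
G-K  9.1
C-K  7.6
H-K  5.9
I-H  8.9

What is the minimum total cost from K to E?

13.6

Running Dijkstra from K:
K: 0
F: 2.1  (via K)
C: 5  (via F)
D: 5.1  (via K)
H: 5.9  (via K)
A: 7.1  (via H)
B: 7.3  (via F)
I: 7.9  (via A)
G: 9.1  (via K)
E: 13.6  (via A)
Shortest route: K–H–A–E = 13.6.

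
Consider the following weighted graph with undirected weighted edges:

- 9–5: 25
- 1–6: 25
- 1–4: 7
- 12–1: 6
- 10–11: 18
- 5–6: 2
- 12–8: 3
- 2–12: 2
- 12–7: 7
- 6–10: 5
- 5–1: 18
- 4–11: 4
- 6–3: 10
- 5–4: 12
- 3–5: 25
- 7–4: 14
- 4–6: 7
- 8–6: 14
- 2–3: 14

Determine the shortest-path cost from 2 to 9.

46

Candidate routes:
2–12–8–6–5–9: 2+3+14+2+25 = 46
2–12–1–4–6–5–9: 2+6+7+7+2+25 = 49
The minimum is 46 via 2–12–8–6–5–9.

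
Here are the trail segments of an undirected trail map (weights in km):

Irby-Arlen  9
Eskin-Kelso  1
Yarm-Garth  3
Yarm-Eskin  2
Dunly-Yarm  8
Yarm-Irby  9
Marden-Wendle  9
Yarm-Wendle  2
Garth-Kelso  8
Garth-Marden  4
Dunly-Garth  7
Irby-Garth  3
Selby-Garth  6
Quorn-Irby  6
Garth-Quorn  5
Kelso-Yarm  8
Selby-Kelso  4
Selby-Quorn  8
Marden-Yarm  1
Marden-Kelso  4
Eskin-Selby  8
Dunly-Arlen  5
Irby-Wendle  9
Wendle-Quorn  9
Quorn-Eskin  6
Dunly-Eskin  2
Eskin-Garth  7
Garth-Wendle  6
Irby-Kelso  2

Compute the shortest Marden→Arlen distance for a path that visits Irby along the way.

15 km

Shortest Marden→Irby: Marden–Kelso–Irby = 6
Best Irby to Arlen: Irby–Arlen costing 9
Total via Irby: 6 + 9 = 15 km.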